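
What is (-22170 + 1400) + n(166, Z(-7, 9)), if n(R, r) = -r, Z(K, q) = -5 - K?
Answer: -20772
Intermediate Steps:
(-22170 + 1400) + n(166, Z(-7, 9)) = (-22170 + 1400) - (-5 - 1*(-7)) = -20770 - (-5 + 7) = -20770 - 1*2 = -20770 - 2 = -20772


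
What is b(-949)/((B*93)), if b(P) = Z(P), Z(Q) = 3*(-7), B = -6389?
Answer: 7/198059 ≈ 3.5343e-5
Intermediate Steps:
Z(Q) = -21
b(P) = -21
b(-949)/((B*93)) = -21/((-6389*93)) = -21/(-594177) = -21*(-1/594177) = 7/198059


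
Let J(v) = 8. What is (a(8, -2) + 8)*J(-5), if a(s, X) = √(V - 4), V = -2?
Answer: 64 + 8*I*√6 ≈ 64.0 + 19.596*I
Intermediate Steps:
a(s, X) = I*√6 (a(s, X) = √(-2 - 4) = √(-6) = I*√6)
(a(8, -2) + 8)*J(-5) = (I*√6 + 8)*8 = (8 + I*√6)*8 = 64 + 8*I*√6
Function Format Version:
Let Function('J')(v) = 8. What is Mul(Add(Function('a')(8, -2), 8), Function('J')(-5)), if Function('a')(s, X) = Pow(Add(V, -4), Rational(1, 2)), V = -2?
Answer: Add(64, Mul(8, I, Pow(6, Rational(1, 2)))) ≈ Add(64.000, Mul(19.596, I))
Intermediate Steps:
Function('a')(s, X) = Mul(I, Pow(6, Rational(1, 2))) (Function('a')(s, X) = Pow(Add(-2, -4), Rational(1, 2)) = Pow(-6, Rational(1, 2)) = Mul(I, Pow(6, Rational(1, 2))))
Mul(Add(Function('a')(8, -2), 8), Function('J')(-5)) = Mul(Add(Mul(I, Pow(6, Rational(1, 2))), 8), 8) = Mul(Add(8, Mul(I, Pow(6, Rational(1, 2)))), 8) = Add(64, Mul(8, I, Pow(6, Rational(1, 2))))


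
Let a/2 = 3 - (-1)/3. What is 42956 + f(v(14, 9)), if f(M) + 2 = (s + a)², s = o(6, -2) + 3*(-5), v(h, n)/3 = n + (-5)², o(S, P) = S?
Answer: 386635/9 ≈ 42959.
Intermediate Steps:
a = 20/3 (a = 2*(3 - (-1)/3) = 2*(3 - 1*(-⅓)) = 2*(3 + ⅓) = 2*(10/3) = 20/3 ≈ 6.6667)
v(h, n) = 75 + 3*n (v(h, n) = 3*(n + (-5)²) = 3*(n + 25) = 3*(25 + n) = 75 + 3*n)
s = -9 (s = 6 + 3*(-5) = 6 - 15 = -9)
f(M) = 31/9 (f(M) = -2 + (-9 + 20/3)² = -2 + (-7/3)² = -2 + 49/9 = 31/9)
42956 + f(v(14, 9)) = 42956 + 31/9 = 386635/9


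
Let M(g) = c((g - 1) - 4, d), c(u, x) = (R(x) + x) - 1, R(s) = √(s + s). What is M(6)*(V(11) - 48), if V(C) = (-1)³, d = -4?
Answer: 245 - 98*I*√2 ≈ 245.0 - 138.59*I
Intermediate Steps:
R(s) = √2*√s (R(s) = √(2*s) = √2*√s)
c(u, x) = -1 + x + √2*√x (c(u, x) = (√2*√x + x) - 1 = (x + √2*√x) - 1 = -1 + x + √2*√x)
M(g) = -5 + 2*I*√2 (M(g) = -1 - 4 + √2*√(-4) = -1 - 4 + √2*(2*I) = -1 - 4 + 2*I*√2 = -5 + 2*I*√2)
V(C) = -1
M(6)*(V(11) - 48) = (-5 + 2*I*√2)*(-1 - 48) = (-5 + 2*I*√2)*(-49) = 245 - 98*I*√2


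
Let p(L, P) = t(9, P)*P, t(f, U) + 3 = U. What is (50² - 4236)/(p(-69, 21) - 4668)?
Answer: 868/2145 ≈ 0.40466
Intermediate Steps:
t(f, U) = -3 + U
p(L, P) = P*(-3 + P) (p(L, P) = (-3 + P)*P = P*(-3 + P))
(50² - 4236)/(p(-69, 21) - 4668) = (50² - 4236)/(21*(-3 + 21) - 4668) = (2500 - 4236)/(21*18 - 4668) = -1736/(378 - 4668) = -1736/(-4290) = -1736*(-1/4290) = 868/2145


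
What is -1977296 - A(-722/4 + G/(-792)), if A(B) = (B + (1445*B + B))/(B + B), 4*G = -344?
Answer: -3956039/2 ≈ -1.9780e+6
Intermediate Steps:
G = -86 (G = (1/4)*(-344) = -86)
A(B) = 1447/2 (A(B) = (B + 1446*B)/((2*B)) = (1447*B)*(1/(2*B)) = 1447/2)
-1977296 - A(-722/4 + G/(-792)) = -1977296 - 1*1447/2 = -1977296 - 1447/2 = -3956039/2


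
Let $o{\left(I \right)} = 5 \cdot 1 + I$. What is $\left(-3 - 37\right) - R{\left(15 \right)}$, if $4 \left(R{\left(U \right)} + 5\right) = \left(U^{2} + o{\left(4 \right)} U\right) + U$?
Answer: $- \frac{515}{4} \approx -128.75$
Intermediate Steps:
$o{\left(I \right)} = 5 + I$
$R{\left(U \right)} = -5 + \frac{U^{2}}{4} + \frac{5 U}{2}$ ($R{\left(U \right)} = -5 + \frac{\left(U^{2} + \left(5 + 4\right) U\right) + U}{4} = -5 + \frac{\left(U^{2} + 9 U\right) + U}{4} = -5 + \frac{U^{2} + 10 U}{4} = -5 + \left(\frac{U^{2}}{4} + \frac{5 U}{2}\right) = -5 + \frac{U^{2}}{4} + \frac{5 U}{2}$)
$\left(-3 - 37\right) - R{\left(15 \right)} = \left(-3 - 37\right) - \left(-5 + \frac{15^{2}}{4} + \frac{5}{2} \cdot 15\right) = -40 - \left(-5 + \frac{1}{4} \cdot 225 + \frac{75}{2}\right) = -40 - \left(-5 + \frac{225}{4} + \frac{75}{2}\right) = -40 - \frac{355}{4} = - \frac{515}{4}$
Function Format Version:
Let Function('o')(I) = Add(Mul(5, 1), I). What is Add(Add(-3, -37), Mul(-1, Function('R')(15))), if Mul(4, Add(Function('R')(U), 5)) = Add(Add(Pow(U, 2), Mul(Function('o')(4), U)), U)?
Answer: Rational(-515, 4) ≈ -128.75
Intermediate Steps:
Function('o')(I) = Add(5, I)
Function('R')(U) = Add(-5, Mul(Rational(1, 4), Pow(U, 2)), Mul(Rational(5, 2), U)) (Function('R')(U) = Add(-5, Mul(Rational(1, 4), Add(Add(Pow(U, 2), Mul(Add(5, 4), U)), U))) = Add(-5, Mul(Rational(1, 4), Add(Add(Pow(U, 2), Mul(9, U)), U))) = Add(-5, Mul(Rational(1, 4), Add(Pow(U, 2), Mul(10, U)))) = Add(-5, Add(Mul(Rational(1, 4), Pow(U, 2)), Mul(Rational(5, 2), U))) = Add(-5, Mul(Rational(1, 4), Pow(U, 2)), Mul(Rational(5, 2), U)))
Add(Add(-3, -37), Mul(-1, Function('R')(15))) = Add(Add(-3, -37), Mul(-1, Add(-5, Mul(Rational(1, 4), Pow(15, 2)), Mul(Rational(5, 2), 15)))) = Add(-40, Mul(-1, Add(-5, Mul(Rational(1, 4), 225), Rational(75, 2)))) = Add(-40, Mul(-1, Add(-5, Rational(225, 4), Rational(75, 2)))) = Add(-40, Mul(-1, Rational(355, 4))) = Add(-40, Rational(-355, 4)) = Rational(-515, 4)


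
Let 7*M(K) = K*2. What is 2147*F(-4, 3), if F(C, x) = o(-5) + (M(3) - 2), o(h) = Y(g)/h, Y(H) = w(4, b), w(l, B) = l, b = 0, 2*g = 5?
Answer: -145996/35 ≈ -4171.3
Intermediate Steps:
g = 5/2 (g = (½)*5 = 5/2 ≈ 2.5000)
M(K) = 2*K/7 (M(K) = (K*2)/7 = (2*K)/7 = 2*K/7)
Y(H) = 4
o(h) = 4/h
F(C, x) = -68/35 (F(C, x) = 4/(-5) + ((2/7)*3 - 2) = 4*(-⅕) + (6/7 - 2) = -⅘ - 8/7 = -68/35)
2147*F(-4, 3) = 2147*(-68/35) = -145996/35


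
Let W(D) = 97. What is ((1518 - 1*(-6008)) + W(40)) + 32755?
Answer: 40378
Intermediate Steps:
((1518 - 1*(-6008)) + W(40)) + 32755 = ((1518 - 1*(-6008)) + 97) + 32755 = ((1518 + 6008) + 97) + 32755 = (7526 + 97) + 32755 = 7623 + 32755 = 40378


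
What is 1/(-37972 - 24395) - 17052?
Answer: -1063482085/62367 ≈ -17052.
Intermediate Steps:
1/(-37972 - 24395) - 17052 = 1/(-62367) - 17052 = -1/62367 - 17052 = -1063482085/62367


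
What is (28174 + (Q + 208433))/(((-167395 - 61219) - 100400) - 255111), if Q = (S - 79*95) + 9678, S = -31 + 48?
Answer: -238797/584125 ≈ -0.40881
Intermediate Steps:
S = 17
Q = 2190 (Q = (17 - 79*95) + 9678 = (17 - 7505) + 9678 = -7488 + 9678 = 2190)
(28174 + (Q + 208433))/(((-167395 - 61219) - 100400) - 255111) = (28174 + (2190 + 208433))/(((-167395 - 61219) - 100400) - 255111) = (28174 + 210623)/((-228614 - 100400) - 255111) = 238797/(-329014 - 255111) = 238797/(-584125) = 238797*(-1/584125) = -238797/584125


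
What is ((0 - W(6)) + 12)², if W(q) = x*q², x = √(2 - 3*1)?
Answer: -1152 - 864*I ≈ -1152.0 - 864.0*I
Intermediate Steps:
x = I (x = √(2 - 3) = √(-1) = I ≈ 1.0*I)
W(q) = I*q²
((0 - W(6)) + 12)² = ((0 - I*6²) + 12)² = ((0 - I*36) + 12)² = ((0 - 36*I) + 12)² = (-36*I + 12)² = (12 - 36*I)²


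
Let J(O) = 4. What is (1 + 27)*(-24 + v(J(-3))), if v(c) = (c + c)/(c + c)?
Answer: -644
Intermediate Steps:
v(c) = 1 (v(c) = (2*c)/((2*c)) = (2*c)*(1/(2*c)) = 1)
(1 + 27)*(-24 + v(J(-3))) = (1 + 27)*(-24 + 1) = 28*(-23) = -644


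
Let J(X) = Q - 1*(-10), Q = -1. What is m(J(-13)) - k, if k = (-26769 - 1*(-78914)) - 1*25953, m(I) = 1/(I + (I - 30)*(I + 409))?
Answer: -229677649/8769 ≈ -26192.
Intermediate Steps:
J(X) = 9 (J(X) = -1 - 1*(-10) = -1 + 10 = 9)
m(I) = 1/(I + (-30 + I)*(409 + I))
k = 26192 (k = (-26769 + 78914) - 25953 = 52145 - 25953 = 26192)
m(J(-13)) - k = 1/(-12270 + 9**2 + 380*9) - 1*26192 = 1/(-12270 + 81 + 3420) - 26192 = 1/(-8769) - 26192 = -1/8769 - 26192 = -229677649/8769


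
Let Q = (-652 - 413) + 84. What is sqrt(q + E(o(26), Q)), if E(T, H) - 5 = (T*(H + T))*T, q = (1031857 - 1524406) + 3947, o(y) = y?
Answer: I*sqrt(1134177) ≈ 1065.0*I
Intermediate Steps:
q = -488602 (q = -492549 + 3947 = -488602)
Q = -981 (Q = -1065 + 84 = -981)
E(T, H) = 5 + T**2*(H + T) (E(T, H) = 5 + (T*(H + T))*T = 5 + T**2*(H + T))
sqrt(q + E(o(26), Q)) = sqrt(-488602 + (5 + 26**3 - 981*26**2)) = sqrt(-488602 + (5 + 17576 - 981*676)) = sqrt(-488602 + (5 + 17576 - 663156)) = sqrt(-488602 - 645575) = sqrt(-1134177) = I*sqrt(1134177)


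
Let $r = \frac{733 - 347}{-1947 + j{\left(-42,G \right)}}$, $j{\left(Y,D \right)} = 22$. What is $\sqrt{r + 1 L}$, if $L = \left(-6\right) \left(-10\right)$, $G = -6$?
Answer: $\frac{\sqrt{8863778}}{385} \approx 7.733$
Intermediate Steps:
$L = 60$
$r = - \frac{386}{1925}$ ($r = \frac{733 - 347}{-1947 + 22} = \frac{386}{-1925} = 386 \left(- \frac{1}{1925}\right) = - \frac{386}{1925} \approx -0.20052$)
$\sqrt{r + 1 L} = \sqrt{- \frac{386}{1925} + 1 \cdot 60} = \sqrt{- \frac{386}{1925} + 60} = \sqrt{\frac{115114}{1925}} = \frac{\sqrt{8863778}}{385}$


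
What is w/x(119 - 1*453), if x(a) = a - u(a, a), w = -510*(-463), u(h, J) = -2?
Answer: -118065/166 ≈ -711.24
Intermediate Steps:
w = 236130
x(a) = 2 + a (x(a) = a - 1*(-2) = a + 2 = 2 + a)
w/x(119 - 1*453) = 236130/(2 + (119 - 1*453)) = 236130/(2 + (119 - 453)) = 236130/(2 - 334) = 236130/(-332) = 236130*(-1/332) = -118065/166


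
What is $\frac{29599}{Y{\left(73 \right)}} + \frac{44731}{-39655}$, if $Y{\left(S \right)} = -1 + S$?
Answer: $\frac{1170527713}{2855160} \approx 409.97$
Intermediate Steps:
$\frac{29599}{Y{\left(73 \right)}} + \frac{44731}{-39655} = \frac{29599}{-1 + 73} + \frac{44731}{-39655} = \frac{29599}{72} + 44731 \left(- \frac{1}{39655}\right) = 29599 \cdot \frac{1}{72} - \frac{44731}{39655} = \frac{29599}{72} - \frac{44731}{39655} = \frac{1170527713}{2855160}$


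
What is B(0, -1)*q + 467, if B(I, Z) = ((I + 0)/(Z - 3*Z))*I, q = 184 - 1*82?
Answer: 467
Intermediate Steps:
q = 102 (q = 184 - 82 = 102)
B(I, Z) = -I**2/(2*Z) (B(I, Z) = (I/((-2*Z)))*I = (I*(-1/(2*Z)))*I = (-I/(2*Z))*I = -I**2/(2*Z))
B(0, -1)*q + 467 = -1/2*0**2/(-1)*102 + 467 = -1/2*0*(-1)*102 + 467 = 0*102 + 467 = 0 + 467 = 467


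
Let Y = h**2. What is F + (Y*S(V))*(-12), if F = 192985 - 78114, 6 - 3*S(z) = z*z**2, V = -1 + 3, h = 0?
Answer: 114871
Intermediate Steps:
V = 2
S(z) = 2 - z**3/3 (S(z) = 2 - z*z**2/3 = 2 - z**3/3)
Y = 0 (Y = 0**2 = 0)
F = 114871
F + (Y*S(V))*(-12) = 114871 + (0*(2 - 1/3*2**3))*(-12) = 114871 + (0*(2 - 1/3*8))*(-12) = 114871 + (0*(2 - 8/3))*(-12) = 114871 + (0*(-2/3))*(-12) = 114871 + 0*(-12) = 114871 + 0 = 114871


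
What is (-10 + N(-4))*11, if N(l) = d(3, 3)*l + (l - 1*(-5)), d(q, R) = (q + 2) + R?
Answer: -451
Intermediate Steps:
d(q, R) = 2 + R + q (d(q, R) = (2 + q) + R = 2 + R + q)
N(l) = 5 + 9*l (N(l) = (2 + 3 + 3)*l + (l - 1*(-5)) = 8*l + (l + 5) = 8*l + (5 + l) = 5 + 9*l)
(-10 + N(-4))*11 = (-10 + (5 + 9*(-4)))*11 = (-10 + (5 - 36))*11 = (-10 - 31)*11 = -41*11 = -451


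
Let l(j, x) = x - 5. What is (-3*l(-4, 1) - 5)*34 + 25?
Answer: 263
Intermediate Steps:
l(j, x) = -5 + x
(-3*l(-4, 1) - 5)*34 + 25 = (-3*(-5 + 1) - 5)*34 + 25 = (-3*(-4) - 5)*34 + 25 = (12 - 5)*34 + 25 = 7*34 + 25 = 238 + 25 = 263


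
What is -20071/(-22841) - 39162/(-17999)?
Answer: 1255757171/411115159 ≈ 3.0545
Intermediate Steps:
-20071/(-22841) - 39162/(-17999) = -20071*(-1/22841) - 39162*(-1/17999) = 20071/22841 + 39162/17999 = 1255757171/411115159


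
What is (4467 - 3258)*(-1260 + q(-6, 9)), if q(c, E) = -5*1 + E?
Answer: -1518504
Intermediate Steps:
q(c, E) = -5 + E
(4467 - 3258)*(-1260 + q(-6, 9)) = (4467 - 3258)*(-1260 + (-5 + 9)) = 1209*(-1260 + 4) = 1209*(-1256) = -1518504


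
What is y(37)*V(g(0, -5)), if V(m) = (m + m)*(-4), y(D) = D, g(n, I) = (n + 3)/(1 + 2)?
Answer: -296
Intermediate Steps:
g(n, I) = 1 + n/3 (g(n, I) = (3 + n)/3 = (3 + n)*(⅓) = 1 + n/3)
V(m) = -8*m (V(m) = (2*m)*(-4) = -8*m)
y(37)*V(g(0, -5)) = 37*(-8*(1 + (⅓)*0)) = 37*(-8*(1 + 0)) = 37*(-8*1) = 37*(-8) = -296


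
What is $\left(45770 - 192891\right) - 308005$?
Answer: $-455126$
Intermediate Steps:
$\left(45770 - 192891\right) - 308005 = -147121 - 308005 = -455126$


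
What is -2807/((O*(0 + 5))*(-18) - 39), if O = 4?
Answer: 401/57 ≈ 7.0351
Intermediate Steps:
-2807/((O*(0 + 5))*(-18) - 39) = -2807/((4*(0 + 5))*(-18) - 39) = -2807/((4*5)*(-18) - 39) = -2807/(20*(-18) - 39) = -2807/(-360 - 39) = -2807/(-399) = -2807*(-1/399) = 401/57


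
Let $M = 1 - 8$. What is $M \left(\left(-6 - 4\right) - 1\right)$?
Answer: $77$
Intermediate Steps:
$M = -7$ ($M = 1 - 8 = -7$)
$M \left(\left(-6 - 4\right) - 1\right) = - 7 \left(\left(-6 - 4\right) - 1\right) = - 7 \left(-10 - 1\right) = \left(-7\right) \left(-11\right) = 77$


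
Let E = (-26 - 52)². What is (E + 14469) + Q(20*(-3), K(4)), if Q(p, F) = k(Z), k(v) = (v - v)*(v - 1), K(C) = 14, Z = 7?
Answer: 20553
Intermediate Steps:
k(v) = 0 (k(v) = 0*(-1 + v) = 0)
Q(p, F) = 0
E = 6084 (E = (-78)² = 6084)
(E + 14469) + Q(20*(-3), K(4)) = (6084 + 14469) + 0 = 20553 + 0 = 20553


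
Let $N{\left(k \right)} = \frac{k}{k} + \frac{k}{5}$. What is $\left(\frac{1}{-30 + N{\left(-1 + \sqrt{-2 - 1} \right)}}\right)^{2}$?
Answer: $\frac{25}{\left(146 - i \sqrt{3}\right)^{2}} \approx 0.0011723 + 2.782 \cdot 10^{-5} i$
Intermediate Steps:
$N{\left(k \right)} = 1 + \frac{k}{5}$ ($N{\left(k \right)} = 1 + k \frac{1}{5} = 1 + \frac{k}{5}$)
$\left(\frac{1}{-30 + N{\left(-1 + \sqrt{-2 - 1} \right)}}\right)^{2} = \left(\frac{1}{-30 + \left(1 + \frac{-1 + \sqrt{-2 - 1}}{5}\right)}\right)^{2} = \left(\frac{1}{-30 + \left(1 + \frac{-1 + \sqrt{-3}}{5}\right)}\right)^{2} = \left(\frac{1}{-30 + \left(1 + \frac{-1 + i \sqrt{3}}{5}\right)}\right)^{2} = \left(\frac{1}{-30 + \left(1 - \left(\frac{1}{5} - \frac{i \sqrt{3}}{5}\right)\right)}\right)^{2} = \left(\frac{1}{-30 + \left(\frac{4}{5} + \frac{i \sqrt{3}}{5}\right)}\right)^{2} = \left(\frac{1}{- \frac{146}{5} + \frac{i \sqrt{3}}{5}}\right)^{2} = \frac{1}{\left(- \frac{146}{5} + \frac{i \sqrt{3}}{5}\right)^{2}}$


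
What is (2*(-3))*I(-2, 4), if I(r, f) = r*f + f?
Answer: 24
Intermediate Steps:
I(r, f) = f + f*r (I(r, f) = f*r + f = f + f*r)
(2*(-3))*I(-2, 4) = (2*(-3))*(4*(1 - 2)) = -24*(-1) = -6*(-4) = 24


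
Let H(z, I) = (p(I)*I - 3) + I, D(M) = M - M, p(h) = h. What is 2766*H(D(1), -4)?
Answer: 24894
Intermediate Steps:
D(M) = 0
H(z, I) = -3 + I + I² (H(z, I) = (I*I - 3) + I = (I² - 3) + I = (-3 + I²) + I = -3 + I + I²)
2766*H(D(1), -4) = 2766*(-3 - 4 + (-4)²) = 2766*(-3 - 4 + 16) = 2766*9 = 24894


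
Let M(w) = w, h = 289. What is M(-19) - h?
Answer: -308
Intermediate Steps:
M(-19) - h = -19 - 1*289 = -19 - 289 = -308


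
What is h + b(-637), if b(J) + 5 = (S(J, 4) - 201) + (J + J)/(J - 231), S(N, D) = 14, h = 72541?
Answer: 4485729/62 ≈ 72351.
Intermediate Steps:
b(J) = -192 + 2*J/(-231 + J) (b(J) = -5 + ((14 - 201) + (J + J)/(J - 231)) = -5 + (-187 + (2*J)/(-231 + J)) = -5 + (-187 + 2*J/(-231 + J)) = -192 + 2*J/(-231 + J))
h + b(-637) = 72541 + 2*(22176 - 95*(-637))/(-231 - 637) = 72541 + 2*(22176 + 60515)/(-868) = 72541 + 2*(-1/868)*82691 = 72541 - 11813/62 = 4485729/62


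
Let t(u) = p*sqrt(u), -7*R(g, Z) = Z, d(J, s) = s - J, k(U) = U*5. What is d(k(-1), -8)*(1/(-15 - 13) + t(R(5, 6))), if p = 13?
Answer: 3/28 - 39*I*sqrt(42)/7 ≈ 0.10714 - 36.107*I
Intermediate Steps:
k(U) = 5*U
R(g, Z) = -Z/7
t(u) = 13*sqrt(u)
d(k(-1), -8)*(1/(-15 - 13) + t(R(5, 6))) = (-8 - 5*(-1))*(1/(-15 - 13) + 13*sqrt(-1/7*6)) = (-8 - 1*(-5))*(1/(-28) + 13*sqrt(-6/7)) = (-8 + 5)*(-1/28 + 13*(I*sqrt(42)/7)) = -3*(-1/28 + 13*I*sqrt(42)/7) = 3/28 - 39*I*sqrt(42)/7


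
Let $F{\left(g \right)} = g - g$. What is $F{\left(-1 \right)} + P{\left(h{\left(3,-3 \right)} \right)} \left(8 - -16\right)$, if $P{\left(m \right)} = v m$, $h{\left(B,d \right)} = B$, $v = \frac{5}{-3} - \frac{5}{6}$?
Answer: $-180$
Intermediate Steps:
$v = - \frac{5}{2}$ ($v = 5 \left(- \frac{1}{3}\right) - \frac{5}{6} = - \frac{5}{3} - \frac{5}{6} = - \frac{5}{2} \approx -2.5$)
$F{\left(g \right)} = 0$
$P{\left(m \right)} = - \frac{5 m}{2}$
$F{\left(-1 \right)} + P{\left(h{\left(3,-3 \right)} \right)} \left(8 - -16\right) = 0 + \left(- \frac{5}{2}\right) 3 \left(8 - -16\right) = 0 - \frac{15 \left(8 + 16\right)}{2} = 0 - 180 = -180$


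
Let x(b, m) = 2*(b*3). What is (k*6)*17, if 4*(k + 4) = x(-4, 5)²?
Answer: 14280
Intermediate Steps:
x(b, m) = 6*b (x(b, m) = 2*(3*b) = 6*b)
k = 140 (k = -4 + (6*(-4))²/4 = -4 + (¼)*(-24)² = -4 + (¼)*576 = -4 + 144 = 140)
(k*6)*17 = (140*6)*17 = 840*17 = 14280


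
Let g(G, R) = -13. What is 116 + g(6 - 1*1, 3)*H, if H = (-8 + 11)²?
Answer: -1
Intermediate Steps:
H = 9 (H = 3² = 9)
116 + g(6 - 1*1, 3)*H = 116 - 13*9 = 116 - 117 = -1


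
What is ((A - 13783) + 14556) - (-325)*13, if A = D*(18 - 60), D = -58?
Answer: 7434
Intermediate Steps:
A = 2436 (A = -58*(18 - 60) = -58*(-42) = 2436)
((A - 13783) + 14556) - (-325)*13 = ((2436 - 13783) + 14556) - (-325)*13 = (-11347 + 14556) - 1*(-4225) = 3209 + 4225 = 7434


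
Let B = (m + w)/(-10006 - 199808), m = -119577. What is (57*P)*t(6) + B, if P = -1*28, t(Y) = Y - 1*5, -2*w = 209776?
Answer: -334638679/209814 ≈ -1594.9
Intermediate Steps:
w = -104888 (w = -1/2*209776 = -104888)
t(Y) = -5 + Y (t(Y) = Y - 5 = -5 + Y)
B = 224465/209814 (B = (-119577 - 104888)/(-10006 - 199808) = -224465/(-209814) = -224465*(-1/209814) = 224465/209814 ≈ 1.0698)
P = -28
(57*P)*t(6) + B = (57*(-28))*(-5 + 6) + 224465/209814 = -1596*1 + 224465/209814 = -1596 + 224465/209814 = -334638679/209814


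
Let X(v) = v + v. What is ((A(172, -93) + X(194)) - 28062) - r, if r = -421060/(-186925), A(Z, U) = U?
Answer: -1038153507/37385 ≈ -27769.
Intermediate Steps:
X(v) = 2*v
r = 84212/37385 (r = -421060*(-1/186925) = 84212/37385 ≈ 2.2526)
((A(172, -93) + X(194)) - 28062) - r = ((-93 + 2*194) - 28062) - 1*84212/37385 = ((-93 + 388) - 28062) - 84212/37385 = (295 - 28062) - 84212/37385 = -27767 - 84212/37385 = -1038153507/37385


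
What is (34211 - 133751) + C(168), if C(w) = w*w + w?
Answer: -71148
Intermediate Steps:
C(w) = w + w² (C(w) = w² + w = w + w²)
(34211 - 133751) + C(168) = (34211 - 133751) + 168*(1 + 168) = -99540 + 168*169 = -99540 + 28392 = -71148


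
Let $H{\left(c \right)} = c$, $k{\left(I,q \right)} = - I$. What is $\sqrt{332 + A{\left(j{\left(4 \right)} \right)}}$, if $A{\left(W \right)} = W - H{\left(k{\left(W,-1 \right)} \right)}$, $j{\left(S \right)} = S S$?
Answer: $2 \sqrt{91} \approx 19.079$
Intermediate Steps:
$j{\left(S \right)} = S^{2}$
$A{\left(W \right)} = 2 W$ ($A{\left(W \right)} = W - - W = W + W = 2 W$)
$\sqrt{332 + A{\left(j{\left(4 \right)} \right)}} = \sqrt{332 + 2 \cdot 4^{2}} = \sqrt{332 + 2 \cdot 16} = \sqrt{332 + 32} = \sqrt{364} = 2 \sqrt{91}$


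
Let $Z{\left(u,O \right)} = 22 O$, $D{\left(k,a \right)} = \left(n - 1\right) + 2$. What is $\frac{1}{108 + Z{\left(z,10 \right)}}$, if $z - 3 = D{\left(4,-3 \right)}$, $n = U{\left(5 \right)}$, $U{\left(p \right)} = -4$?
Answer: $\frac{1}{328} \approx 0.0030488$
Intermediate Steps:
$n = -4$
$D{\left(k,a \right)} = -3$ ($D{\left(k,a \right)} = \left(-4 - 1\right) + 2 = -5 + 2 = -3$)
$z = 0$ ($z = 3 - 3 = 0$)
$\frac{1}{108 + Z{\left(z,10 \right)}} = \frac{1}{108 + 22 \cdot 10} = \frac{1}{108 + 220} = \frac{1}{328}$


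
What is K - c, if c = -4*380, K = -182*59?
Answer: -9218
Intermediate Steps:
K = -10738
c = -1520
K - c = -10738 - 1*(-1520) = -10738 + 1520 = -9218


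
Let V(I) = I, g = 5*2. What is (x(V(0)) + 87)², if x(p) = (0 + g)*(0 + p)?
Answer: 7569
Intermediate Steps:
g = 10
x(p) = 10*p (x(p) = (0 + 10)*(0 + p) = 10*p)
(x(V(0)) + 87)² = (10*0 + 87)² = (0 + 87)² = 87² = 7569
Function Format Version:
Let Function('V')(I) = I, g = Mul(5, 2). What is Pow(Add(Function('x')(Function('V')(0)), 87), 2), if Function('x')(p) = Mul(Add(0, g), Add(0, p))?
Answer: 7569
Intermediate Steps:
g = 10
Function('x')(p) = Mul(10, p) (Function('x')(p) = Mul(Add(0, 10), Add(0, p)) = Mul(10, p))
Pow(Add(Function('x')(Function('V')(0)), 87), 2) = Pow(Add(Mul(10, 0), 87), 2) = Pow(Add(0, 87), 2) = Pow(87, 2) = 7569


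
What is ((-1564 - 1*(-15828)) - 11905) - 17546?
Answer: -15187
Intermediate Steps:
((-1564 - 1*(-15828)) - 11905) - 17546 = ((-1564 + 15828) - 11905) - 17546 = (14264 - 11905) - 17546 = 2359 - 17546 = -15187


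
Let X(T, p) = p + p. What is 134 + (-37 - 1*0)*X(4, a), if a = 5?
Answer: -236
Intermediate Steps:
X(T, p) = 2*p
134 + (-37 - 1*0)*X(4, a) = 134 + (-37 - 1*0)*(2*5) = 134 + (-37 + 0)*10 = 134 - 37*10 = 134 - 370 = -236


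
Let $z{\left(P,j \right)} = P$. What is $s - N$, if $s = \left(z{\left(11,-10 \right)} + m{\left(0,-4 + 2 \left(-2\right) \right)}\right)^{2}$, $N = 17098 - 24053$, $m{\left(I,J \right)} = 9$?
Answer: $7355$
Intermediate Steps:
$N = -6955$ ($N = 17098 - 24053 = -6955$)
$s = 400$ ($s = \left(11 + 9\right)^{2} = 20^{2} = 400$)
$s - N = 400 - -6955 = 400 + 6955 = 7355$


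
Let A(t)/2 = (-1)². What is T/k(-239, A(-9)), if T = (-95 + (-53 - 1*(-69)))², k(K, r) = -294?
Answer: -6241/294 ≈ -21.228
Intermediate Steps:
A(t) = 2 (A(t) = 2*(-1)² = 2*1 = 2)
T = 6241 (T = (-95 + (-53 + 69))² = (-95 + 16)² = (-79)² = 6241)
T/k(-239, A(-9)) = 6241/(-294) = 6241*(-1/294) = -6241/294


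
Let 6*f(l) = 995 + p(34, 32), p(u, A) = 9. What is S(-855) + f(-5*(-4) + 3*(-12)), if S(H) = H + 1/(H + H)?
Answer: -1175911/1710 ≈ -687.67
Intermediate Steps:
S(H) = H + 1/(2*H)
f(l) = 502/3 (f(l) = (995 + 9)/6 = (1/6)*1004 = 502/3)
S(-855) + f(-5*(-4) + 3*(-12)) = (-855 + (1/2)/(-855)) + 502/3 = (-855 + (1/2)*(-1/855)) + 502/3 = (-855 - 1/1710) + 502/3 = -1462051/1710 + 502/3 = -1175911/1710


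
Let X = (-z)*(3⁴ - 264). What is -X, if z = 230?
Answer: -42090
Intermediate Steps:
X = 42090 (X = (-1*230)*(3⁴ - 264) = -230*(81 - 264) = -230*(-183) = 42090)
-X = -1*42090 = -42090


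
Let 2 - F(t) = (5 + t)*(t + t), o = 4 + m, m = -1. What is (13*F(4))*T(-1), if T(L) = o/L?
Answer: 2730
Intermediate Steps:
o = 3 (o = 4 - 1 = 3)
F(t) = 2 - 2*t*(5 + t) (F(t) = 2 - (5 + t)*(t + t) = 2 - (5 + t)*2*t = 2 - 2*t*(5 + t))
T(L) = 3/L
(13*F(4))*T(-1) = (13*(2 - 10*4 - 2*4**2))*(3/(-1)) = (13*(2 - 40 - 2*16))*(3*(-1)) = (13*(2 - 40 - 32))*(-3) = (13*(-70))*(-3) = -910*(-3) = 2730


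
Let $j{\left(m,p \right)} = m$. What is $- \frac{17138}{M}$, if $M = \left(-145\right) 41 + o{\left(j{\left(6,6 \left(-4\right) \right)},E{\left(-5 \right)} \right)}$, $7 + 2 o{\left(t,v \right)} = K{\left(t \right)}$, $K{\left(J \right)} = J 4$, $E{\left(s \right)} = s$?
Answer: $\frac{34276}{11873} \approx 2.8869$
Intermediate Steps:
$K{\left(J \right)} = 4 J$
$o{\left(t,v \right)} = - \frac{7}{2} + 2 t$ ($o{\left(t,v \right)} = - \frac{7}{2} + \frac{4 t}{2} = - \frac{7}{2} + 2 t$)
$M = - \frac{11873}{2}$ ($M = \left(-145\right) 41 + \left(- \frac{7}{2} + 2 \cdot 6\right) = -5945 + \left(- \frac{7}{2} + 12\right) = -5945 + \frac{17}{2} = - \frac{11873}{2} \approx -5936.5$)
$- \frac{17138}{M} = - \frac{17138}{- \frac{11873}{2}} = \left(-17138\right) \left(- \frac{2}{11873}\right) = \frac{34276}{11873}$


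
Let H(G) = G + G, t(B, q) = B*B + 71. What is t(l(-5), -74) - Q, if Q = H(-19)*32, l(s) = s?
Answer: 1312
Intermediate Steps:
t(B, q) = 71 + B² (t(B, q) = B² + 71 = 71 + B²)
H(G) = 2*G
Q = -1216 (Q = (2*(-19))*32 = -38*32 = -1216)
t(l(-5), -74) - Q = (71 + (-5)²) - 1*(-1216) = (71 + 25) + 1216 = 96 + 1216 = 1312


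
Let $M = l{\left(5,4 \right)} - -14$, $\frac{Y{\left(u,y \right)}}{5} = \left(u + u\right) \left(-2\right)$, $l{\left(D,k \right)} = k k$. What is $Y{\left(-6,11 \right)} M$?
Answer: $3600$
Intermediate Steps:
$l{\left(D,k \right)} = k^{2}$
$Y{\left(u,y \right)} = - 20 u$ ($Y{\left(u,y \right)} = 5 \left(u + u\right) \left(-2\right) = 5 \cdot 2 u \left(-2\right) = 5 \left(- 4 u\right) = - 20 u$)
$M = 30$ ($M = 4^{2} - -14 = 16 + 14 = 30$)
$Y{\left(-6,11 \right)} M = \left(-20\right) \left(-6\right) 30 = 120 \cdot 30 = 3600$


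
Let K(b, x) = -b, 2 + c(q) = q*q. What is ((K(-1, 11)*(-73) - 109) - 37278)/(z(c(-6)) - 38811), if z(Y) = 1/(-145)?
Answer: 1357925/1406899 ≈ 0.96519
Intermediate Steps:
c(q) = -2 + q² (c(q) = -2 + q*q = -2 + q²)
z(Y) = -1/145
((K(-1, 11)*(-73) - 109) - 37278)/(z(c(-6)) - 38811) = ((-1*(-1)*(-73) - 109) - 37278)/(-1/145 - 38811) = ((1*(-73) - 109) - 37278)/(-5627596/145) = ((-73 - 109) - 37278)*(-145/5627596) = (-182 - 37278)*(-145/5627596) = -37460*(-145/5627596) = 1357925/1406899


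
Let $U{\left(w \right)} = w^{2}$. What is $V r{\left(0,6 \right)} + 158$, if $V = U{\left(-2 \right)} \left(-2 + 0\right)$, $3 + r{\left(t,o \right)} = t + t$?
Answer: $182$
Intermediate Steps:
$r{\left(t,o \right)} = -3 + 2 t$ ($r{\left(t,o \right)} = -3 + \left(t + t\right) = -3 + 2 t$)
$V = -8$ ($V = \left(-2\right)^{2} \left(-2 + 0\right) = 4 \left(-2\right) = -8$)
$V r{\left(0,6 \right)} + 158 = - 8 \left(-3 + 2 \cdot 0\right) + 158 = - 8 \left(-3 + 0\right) + 158 = \left(-8\right) \left(-3\right) + 158 = 24 + 158 = 182$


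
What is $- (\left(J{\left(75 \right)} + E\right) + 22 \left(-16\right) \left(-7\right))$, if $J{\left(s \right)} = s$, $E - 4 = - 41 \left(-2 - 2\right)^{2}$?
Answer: $-1887$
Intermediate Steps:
$E = -652$ ($E = 4 - 41 \left(-2 - 2\right)^{2} = 4 - 41 \left(-4\right)^{2} = 4 - 656 = -652$)
$- (\left(J{\left(75 \right)} + E\right) + 22 \left(-16\right) \left(-7\right)) = - (\left(75 - 652\right) + 22 \left(-16\right) \left(-7\right)) = - (-577 - -2464) = - (-577 + 2464) = \left(-1\right) 1887 = -1887$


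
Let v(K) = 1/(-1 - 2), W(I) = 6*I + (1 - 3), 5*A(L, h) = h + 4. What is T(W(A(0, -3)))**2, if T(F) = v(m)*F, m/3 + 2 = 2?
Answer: 16/225 ≈ 0.071111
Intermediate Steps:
A(L, h) = 4/5 + h/5 (A(L, h) = (h + 4)/5 = (4 + h)/5 = 4/5 + h/5)
m = 0 (m = -6 + 3*2 = -6 + 6 = 0)
W(I) = -2 + 6*I (W(I) = 6*I - 2 = -2 + 6*I)
v(K) = -1/3 (v(K) = 1/(-3) = -1/3)
T(F) = -F/3
T(W(A(0, -3)))**2 = (-(-2 + 6*(4/5 + (1/5)*(-3)))/3)**2 = (-(-2 + 6*(4/5 - 3/5))/3)**2 = (-(-2 + 6*(1/5))/3)**2 = (-(-2 + 6/5)/3)**2 = (-1/3*(-4/5))**2 = (4/15)**2 = 16/225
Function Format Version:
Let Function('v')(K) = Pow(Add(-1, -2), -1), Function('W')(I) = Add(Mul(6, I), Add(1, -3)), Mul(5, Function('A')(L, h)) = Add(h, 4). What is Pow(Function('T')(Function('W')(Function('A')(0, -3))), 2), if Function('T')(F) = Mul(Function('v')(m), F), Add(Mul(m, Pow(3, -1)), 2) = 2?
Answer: Rational(16, 225) ≈ 0.071111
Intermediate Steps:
Function('A')(L, h) = Add(Rational(4, 5), Mul(Rational(1, 5), h)) (Function('A')(L, h) = Mul(Rational(1, 5), Add(h, 4)) = Mul(Rational(1, 5), Add(4, h)) = Add(Rational(4, 5), Mul(Rational(1, 5), h)))
m = 0 (m = Add(-6, Mul(3, 2)) = Add(-6, 6) = 0)
Function('W')(I) = Add(-2, Mul(6, I)) (Function('W')(I) = Add(Mul(6, I), -2) = Add(-2, Mul(6, I)))
Function('v')(K) = Rational(-1, 3) (Function('v')(K) = Pow(-3, -1) = Rational(-1, 3))
Function('T')(F) = Mul(Rational(-1, 3), F)
Pow(Function('T')(Function('W')(Function('A')(0, -3))), 2) = Pow(Mul(Rational(-1, 3), Add(-2, Mul(6, Add(Rational(4, 5), Mul(Rational(1, 5), -3))))), 2) = Pow(Mul(Rational(-1, 3), Add(-2, Mul(6, Add(Rational(4, 5), Rational(-3, 5))))), 2) = Pow(Mul(Rational(-1, 3), Add(-2, Mul(6, Rational(1, 5)))), 2) = Pow(Mul(Rational(-1, 3), Add(-2, Rational(6, 5))), 2) = Pow(Mul(Rational(-1, 3), Rational(-4, 5)), 2) = Pow(Rational(4, 15), 2) = Rational(16, 225)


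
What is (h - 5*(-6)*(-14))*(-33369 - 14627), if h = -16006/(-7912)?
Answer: 19840550483/989 ≈ 2.0061e+7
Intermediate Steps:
h = 8003/3956 (h = -16006*(-1/7912) = 8003/3956 ≈ 2.0230)
(h - 5*(-6)*(-14))*(-33369 - 14627) = (8003/3956 - 5*(-6)*(-14))*(-33369 - 14627) = (8003/3956 + 30*(-14))*(-47996) = (8003/3956 - 420)*(-47996) = -1653517/3956*(-47996) = 19840550483/989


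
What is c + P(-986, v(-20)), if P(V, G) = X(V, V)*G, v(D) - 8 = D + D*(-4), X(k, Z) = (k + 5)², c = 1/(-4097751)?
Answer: 268159071007547/4097751 ≈ 6.5441e+7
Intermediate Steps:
c = -1/4097751 ≈ -2.4404e-7
X(k, Z) = (5 + k)²
v(D) = 8 - 3*D (v(D) = 8 + (D + D*(-4)) = 8 + (D - 4*D) = 8 - 3*D)
P(V, G) = G*(5 + V)² (P(V, G) = (5 + V)²*G = G*(5 + V)²)
c + P(-986, v(-20)) = -1/4097751 + (8 - 3*(-20))*(5 - 986)² = -1/4097751 + (8 + 60)*(-981)² = -1/4097751 + 68*962361 = -1/4097751 + 65440548 = 268159071007547/4097751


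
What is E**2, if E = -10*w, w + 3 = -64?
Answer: 448900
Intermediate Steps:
w = -67 (w = -3 - 64 = -67)
E = 670 (E = -10*(-67) = 670)
E**2 = 670**2 = 448900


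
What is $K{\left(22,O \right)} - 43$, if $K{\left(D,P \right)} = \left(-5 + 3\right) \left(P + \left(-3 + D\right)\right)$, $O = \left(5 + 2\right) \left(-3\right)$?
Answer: $-39$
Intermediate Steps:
$O = -21$ ($O = 7 \left(-3\right) = -21$)
$K{\left(D,P \right)} = 6 - 2 D - 2 P$ ($K{\left(D,P \right)} = - 2 \left(-3 + D + P\right) = 6 - 2 D - 2 P$)
$K{\left(22,O \right)} - 43 = \left(6 - 44 - -42\right) - 43 = \left(6 - 44 + 42\right) - 43 = 4 - 43 = -39$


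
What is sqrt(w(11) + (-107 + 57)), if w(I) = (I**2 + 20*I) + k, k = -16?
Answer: 5*sqrt(11) ≈ 16.583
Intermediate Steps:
w(I) = -16 + I**2 + 20*I (w(I) = (I**2 + 20*I) - 16 = -16 + I**2 + 20*I)
sqrt(w(11) + (-107 + 57)) = sqrt((-16 + 11**2 + 20*11) + (-107 + 57)) = sqrt((-16 + 121 + 220) - 50) = sqrt(325 - 50) = sqrt(275) = 5*sqrt(11)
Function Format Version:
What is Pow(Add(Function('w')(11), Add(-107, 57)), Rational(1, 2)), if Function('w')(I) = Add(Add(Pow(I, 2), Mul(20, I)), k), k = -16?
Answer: Mul(5, Pow(11, Rational(1, 2))) ≈ 16.583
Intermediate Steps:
Function('w')(I) = Add(-16, Pow(I, 2), Mul(20, I)) (Function('w')(I) = Add(Add(Pow(I, 2), Mul(20, I)), -16) = Add(-16, Pow(I, 2), Mul(20, I)))
Pow(Add(Function('w')(11), Add(-107, 57)), Rational(1, 2)) = Pow(Add(Add(-16, Pow(11, 2), Mul(20, 11)), Add(-107, 57)), Rational(1, 2)) = Pow(Add(Add(-16, 121, 220), -50), Rational(1, 2)) = Pow(Add(325, -50), Rational(1, 2)) = Pow(275, Rational(1, 2)) = Mul(5, Pow(11, Rational(1, 2)))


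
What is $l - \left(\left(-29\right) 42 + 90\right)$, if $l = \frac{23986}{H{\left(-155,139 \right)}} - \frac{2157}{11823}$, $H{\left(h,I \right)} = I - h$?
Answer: $\frac{100091368}{82761} \approx 1209.4$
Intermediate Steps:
$l = \frac{6736960}{82761}$ ($l = \frac{23986}{139 - -155} - \frac{2157}{11823} = \frac{23986}{139 + 155} - \frac{719}{3941} = \frac{23986}{294} - \frac{719}{3941} = 23986 \cdot \frac{1}{294} - \frac{719}{3941} = \frac{11993}{147} - \frac{719}{3941} = \frac{6736960}{82761} \approx 81.403$)
$l - \left(\left(-29\right) 42 + 90\right) = \frac{6736960}{82761} - \left(\left(-29\right) 42 + 90\right) = \frac{6736960}{82761} - \left(-1218 + 90\right) = \frac{6736960}{82761} - -1128 = \frac{6736960}{82761} + 1128 = \frac{100091368}{82761}$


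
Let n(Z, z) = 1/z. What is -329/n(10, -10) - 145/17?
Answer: 55785/17 ≈ 3281.5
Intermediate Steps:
-329/n(10, -10) - 145/17 = -329/(1/(-10)) - 145/17 = -329/(-⅒) - 145*1/17 = -329*(-10) - 145/17 = 3290 - 145/17 = 55785/17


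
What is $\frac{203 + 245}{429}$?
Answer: $\frac{448}{429} \approx 1.0443$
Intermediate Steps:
$\frac{203 + 245}{429} = 448 \cdot \frac{1}{429} = \frac{448}{429}$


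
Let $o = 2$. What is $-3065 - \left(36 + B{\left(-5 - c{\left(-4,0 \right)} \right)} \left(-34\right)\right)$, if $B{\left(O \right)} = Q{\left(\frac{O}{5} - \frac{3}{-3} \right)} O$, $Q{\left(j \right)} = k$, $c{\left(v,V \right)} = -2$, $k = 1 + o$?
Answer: $-3407$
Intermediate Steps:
$k = 3$ ($k = 1 + 2 = 3$)
$Q{\left(j \right)} = 3$
$B{\left(O \right)} = 3 O$
$-3065 - \left(36 + B{\left(-5 - c{\left(-4,0 \right)} \right)} \left(-34\right)\right) = -3065 - \left(36 + 3 \left(-5 - -2\right) \left(-34\right)\right) = -3065 - \left(36 + 3 \left(-5 + 2\right) \left(-34\right)\right) = -3065 - \left(36 + 3 \left(-3\right) \left(-34\right)\right) = -3065 - \left(36 - -306\right) = -3065 - \left(36 + 306\right) = -3065 - 342 = -3407$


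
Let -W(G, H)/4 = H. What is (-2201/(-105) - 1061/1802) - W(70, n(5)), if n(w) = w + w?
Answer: 11423197/189210 ≈ 60.373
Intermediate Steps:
n(w) = 2*w
W(G, H) = -4*H
(-2201/(-105) - 1061/1802) - W(70, n(5)) = (-2201/(-105) - 1061/1802) - (-4)*2*5 = (-2201*(-1/105) - 1061*1/1802) - (-4)*10 = (2201/105 - 1061/1802) - 1*(-40) = 3854797/189210 + 40 = 11423197/189210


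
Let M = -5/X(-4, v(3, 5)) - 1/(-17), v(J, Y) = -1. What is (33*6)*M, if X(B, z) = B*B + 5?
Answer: -4224/119 ≈ -35.496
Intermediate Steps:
X(B, z) = 5 + B² (X(B, z) = B² + 5 = 5 + B²)
M = -64/357 (M = -5/(5 + (-4)²) - 1/(-17) = -5/(5 + 16) - 1*(-1/17) = -5/21 + 1/17 = -64/357 ≈ -0.17927)
(33*6)*M = (33*6)*(-64/357) = 198*(-64/357) = -4224/119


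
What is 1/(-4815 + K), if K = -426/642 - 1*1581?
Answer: -107/684443 ≈ -0.00015633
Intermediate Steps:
K = -169238/107 (K = -426*1/642 - 1581 = -71/107 - 1581 = -169238/107 ≈ -1581.7)
1/(-4815 + K) = 1/(-4815 - 169238/107) = 1/(-684443/107) = -107/684443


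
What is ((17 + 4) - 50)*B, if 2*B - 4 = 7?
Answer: -319/2 ≈ -159.50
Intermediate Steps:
B = 11/2 (B = 2 + (½)*7 = 2 + 7/2 = 11/2 ≈ 5.5000)
((17 + 4) - 50)*B = ((17 + 4) - 50)*(11/2) = (21 - 50)*(11/2) = -29*11/2 = -319/2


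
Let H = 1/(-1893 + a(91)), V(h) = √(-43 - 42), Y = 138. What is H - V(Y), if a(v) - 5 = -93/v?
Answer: -91/171901 - I*√85 ≈ -0.00052937 - 9.2195*I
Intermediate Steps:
a(v) = 5 - 93/v
V(h) = I*√85 (V(h) = √(-85) = I*√85)
H = -91/171901 (H = 1/(-1893 + (5 - 93/91)) = 1/(-1893 + 362/91) = 1/(-171901/91) = -91/171901 ≈ -0.00052937)
H - V(Y) = -91/171901 - I*√85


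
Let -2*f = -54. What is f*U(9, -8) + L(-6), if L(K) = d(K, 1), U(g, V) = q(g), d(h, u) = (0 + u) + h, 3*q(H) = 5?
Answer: 40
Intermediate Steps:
q(H) = 5/3 (q(H) = (1/3)*5 = 5/3)
d(h, u) = h + u (d(h, u) = u + h = h + u)
f = 27 (f = -1/2*(-54) = 27)
U(g, V) = 5/3
L(K) = 1 + K (L(K) = K + 1 = 1 + K)
f*U(9, -8) + L(-6) = 27*(5/3) + (1 - 6) = 45 - 5 = 40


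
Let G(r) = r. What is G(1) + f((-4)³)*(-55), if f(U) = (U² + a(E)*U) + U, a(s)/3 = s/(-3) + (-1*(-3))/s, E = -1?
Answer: -249919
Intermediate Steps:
a(s) = -s + 9/s (a(s) = 3*(s/(-3) + (-1*(-3))/s) = 3*(s*(-⅓) + 3/s) = 3*(-s/3 + 3/s) = 3*(3/s - s/3) = -s + 9/s)
f(U) = U² - 7*U (f(U) = (U² + (-1*(-1) + 9/(-1))*U) + U = (U² + (1 + 9*(-1))*U) + U = (U² + (1 - 9)*U) + U = (U² - 8*U) + U = U² - 7*U)
G(1) + f((-4)³)*(-55) = 1 + ((-4)³*(-7 + (-4)³))*(-55) = 1 - 64*(-7 - 64)*(-55) = 1 - 64*(-71)*(-55) = 1 + 4544*(-55) = 1 - 249920 = -249919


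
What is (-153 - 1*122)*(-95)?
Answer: 26125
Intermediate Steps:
(-153 - 1*122)*(-95) = (-153 - 122)*(-95) = -275*(-95) = 26125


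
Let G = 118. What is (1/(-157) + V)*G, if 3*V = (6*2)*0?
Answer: -118/157 ≈ -0.75159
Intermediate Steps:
V = 0 (V = ((6*2)*0)/3 = (12*0)/3 = (⅓)*0 = 0)
(1/(-157) + V)*G = (1/(-157) + 0)*118 = (-1/157 + 0)*118 = -1/157*118 = -118/157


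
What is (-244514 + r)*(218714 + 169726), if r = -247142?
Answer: -190978856640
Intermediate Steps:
(-244514 + r)*(218714 + 169726) = (-244514 - 247142)*(218714 + 169726) = -491656*388440 = -190978856640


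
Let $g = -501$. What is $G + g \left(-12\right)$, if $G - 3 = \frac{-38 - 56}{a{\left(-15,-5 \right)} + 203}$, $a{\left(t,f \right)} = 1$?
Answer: $\frac{613483}{102} \approx 6014.5$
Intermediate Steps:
$G = \frac{259}{102}$ ($G = 3 + \frac{-38 - 56}{1 + 203} = 3 - \frac{94}{204} = 3 - \frac{47}{102} = \frac{259}{102} \approx 2.5392$)
$G + g \left(-12\right) = \frac{259}{102} - -6012 = \frac{259}{102} + 6012 = \frac{613483}{102}$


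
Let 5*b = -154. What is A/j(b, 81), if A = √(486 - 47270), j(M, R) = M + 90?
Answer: 5*I*√731/37 ≈ 3.6536*I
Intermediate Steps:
b = -154/5 (b = (⅕)*(-154) = -154/5 ≈ -30.800)
j(M, R) = 90 + M
A = 8*I*√731 (A = √(-46784) = 8*I*√731 ≈ 216.3*I)
A/j(b, 81) = (8*I*√731)/(90 - 154/5) = (8*I*√731)/(296/5) = (8*I*√731)*(5/296) = 5*I*√731/37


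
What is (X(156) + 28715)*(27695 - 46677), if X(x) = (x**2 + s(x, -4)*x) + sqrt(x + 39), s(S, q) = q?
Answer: -995169314 - 18982*sqrt(195) ≈ -9.9543e+8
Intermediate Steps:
X(x) = x**2 + sqrt(39 + x) - 4*x (X(x) = (x**2 - 4*x) + sqrt(x + 39) = (x**2 - 4*x) + sqrt(39 + x) = x**2 + sqrt(39 + x) - 4*x)
(X(156) + 28715)*(27695 - 46677) = ((156**2 + sqrt(39 + 156) - 4*156) + 28715)*(27695 - 46677) = ((24336 + sqrt(195) - 624) + 28715)*(-18982) = ((23712 + sqrt(195)) + 28715)*(-18982) = (52427 + sqrt(195))*(-18982) = -995169314 - 18982*sqrt(195)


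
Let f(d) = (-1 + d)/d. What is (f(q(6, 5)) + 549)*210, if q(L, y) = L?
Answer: 115465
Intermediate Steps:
f(d) = (-1 + d)/d
(f(q(6, 5)) + 549)*210 = ((-1 + 6)/6 + 549)*210 = ((1/6)*5 + 549)*210 = (5/6 + 549)*210 = (3299/6)*210 = 115465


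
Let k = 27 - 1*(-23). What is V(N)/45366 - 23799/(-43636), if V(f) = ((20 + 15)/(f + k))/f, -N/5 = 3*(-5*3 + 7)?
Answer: 1101258819043/2019182591520 ≈ 0.54540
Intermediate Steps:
N = 120 (N = -15*(-5*3 + 7) = -15*(-15 + 7) = -15*(-8) = -5*(-24) = 120)
k = 50 (k = 27 + 23 = 50)
V(f) = 35/(f*(50 + f)) (V(f) = ((20 + 15)/(f + 50))/f = (35/(50 + f))/f = 35/(f*(50 + f)))
V(N)/45366 - 23799/(-43636) = (35/(120*(50 + 120)))/45366 - 23799/(-43636) = (35*(1/120)/170)*(1/45366) - 23799*(-1/43636) = (35*(1/120)*(1/170))*(1/45366) + 23799/43636 = (7/4080)*(1/45366) + 23799/43636 = 7/185093280 + 23799/43636 = 1101258819043/2019182591520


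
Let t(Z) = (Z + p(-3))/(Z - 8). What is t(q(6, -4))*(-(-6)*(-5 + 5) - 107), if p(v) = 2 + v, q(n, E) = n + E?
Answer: 107/6 ≈ 17.833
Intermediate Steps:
q(n, E) = E + n
t(Z) = (-1 + Z)/(-8 + Z) (t(Z) = (Z + (2 - 3))/(Z - 8) = (Z - 1)/(-8 + Z) = (-1 + Z)/(-8 + Z))
t(q(6, -4))*(-(-6)*(-5 + 5) - 107) = ((-1 + (-4 + 6))/(-8 + (-4 + 6)))*(-(-6)*(-5 + 5) - 107) = ((-1 + 2)/(-8 + 2))*(-(-6)*0 - 107) = (1/(-6))*(-1*0 - 107) = (-⅙*1)*(0 - 107) = -⅙*(-107) = 107/6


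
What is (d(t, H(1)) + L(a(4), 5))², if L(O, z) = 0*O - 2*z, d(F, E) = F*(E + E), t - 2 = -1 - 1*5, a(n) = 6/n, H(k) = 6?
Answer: 3364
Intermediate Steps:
t = -4 (t = 2 + (-1 - 1*5) = 2 + (-1 - 5) = 2 - 6 = -4)
d(F, E) = 2*E*F (d(F, E) = F*(2*E) = 2*E*F)
L(O, z) = -2*z (L(O, z) = 0 - 2*z = -2*z)
(d(t, H(1)) + L(a(4), 5))² = (2*6*(-4) - 2*5)² = (-48 - 10)² = (-58)² = 3364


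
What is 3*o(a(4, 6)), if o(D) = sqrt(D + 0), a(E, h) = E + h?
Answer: 3*sqrt(10) ≈ 9.4868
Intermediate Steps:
o(D) = sqrt(D)
3*o(a(4, 6)) = 3*sqrt(4 + 6) = 3*sqrt(10)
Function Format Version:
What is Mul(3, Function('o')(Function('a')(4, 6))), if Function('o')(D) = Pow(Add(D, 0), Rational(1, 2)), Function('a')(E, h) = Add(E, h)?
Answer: Mul(3, Pow(10, Rational(1, 2))) ≈ 9.4868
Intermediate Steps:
Function('o')(D) = Pow(D, Rational(1, 2))
Mul(3, Function('o')(Function('a')(4, 6))) = Mul(3, Pow(Add(4, 6), Rational(1, 2))) = Mul(3, Pow(10, Rational(1, 2)))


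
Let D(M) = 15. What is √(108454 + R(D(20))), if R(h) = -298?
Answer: 2*√27039 ≈ 328.87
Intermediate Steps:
√(108454 + R(D(20))) = √(108454 - 298) = √108156 = 2*√27039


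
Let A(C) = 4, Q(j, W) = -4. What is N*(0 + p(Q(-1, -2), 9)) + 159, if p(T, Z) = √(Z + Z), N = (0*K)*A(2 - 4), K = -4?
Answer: 159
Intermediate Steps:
N = 0 (N = (0*(-4))*4 = 0*4 = 0)
p(T, Z) = √2*√Z (p(T, Z) = √(2*Z) = √2*√Z)
N*(0 + p(Q(-1, -2), 9)) + 159 = 0*(0 + √2*√9) + 159 = 0*(0 + √2*3) + 159 = 0*(0 + 3*√2) + 159 = 0*(3*√2) + 159 = 0 + 159 = 159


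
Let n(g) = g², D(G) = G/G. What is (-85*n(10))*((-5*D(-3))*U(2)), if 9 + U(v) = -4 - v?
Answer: -637500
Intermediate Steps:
D(G) = 1
U(v) = -13 - v (U(v) = -9 + (-4 - v) = -13 - v)
(-85*n(10))*((-5*D(-3))*U(2)) = (-85*10²)*((-5*1)*(-13 - 1*2)) = (-85*100)*(-5*(-13 - 2)) = -(-42500)*(-15) = -8500*75 = -637500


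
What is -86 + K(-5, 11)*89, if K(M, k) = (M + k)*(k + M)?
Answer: 3118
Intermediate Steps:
K(M, k) = (M + k)² (K(M, k) = (M + k)*(M + k) = (M + k)²)
-86 + K(-5, 11)*89 = -86 + (-5 + 11)²*89 = -86 + 6²*89 = -86 + 36*89 = -86 + 3204 = 3118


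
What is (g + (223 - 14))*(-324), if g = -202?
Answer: -2268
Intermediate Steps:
(g + (223 - 14))*(-324) = (-202 + (223 - 14))*(-324) = (-202 + 209)*(-324) = 7*(-324) = -2268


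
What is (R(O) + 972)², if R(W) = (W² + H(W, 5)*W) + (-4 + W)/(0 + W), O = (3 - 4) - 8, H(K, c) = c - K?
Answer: 69822736/81 ≈ 8.6201e+5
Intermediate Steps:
O = -9 (O = -1 - 8 = -9)
R(W) = W² + W*(5 - W) + (-4 + W)/W (R(W) = (W² + (5 - W)*W) + (-4 + W)/(0 + W) = (W² + W*(5 - W)) + (-4 + W)/W = W² + W*(5 - W) + (-4 + W)/W)
(R(O) + 972)² = ((1 - 4/(-9) + 5*(-9)) + 972)² = ((1 - 4*(-⅑) - 45) + 972)² = ((1 + 4/9 - 45) + 972)² = (-392/9 + 972)² = (8356/9)² = 69822736/81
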